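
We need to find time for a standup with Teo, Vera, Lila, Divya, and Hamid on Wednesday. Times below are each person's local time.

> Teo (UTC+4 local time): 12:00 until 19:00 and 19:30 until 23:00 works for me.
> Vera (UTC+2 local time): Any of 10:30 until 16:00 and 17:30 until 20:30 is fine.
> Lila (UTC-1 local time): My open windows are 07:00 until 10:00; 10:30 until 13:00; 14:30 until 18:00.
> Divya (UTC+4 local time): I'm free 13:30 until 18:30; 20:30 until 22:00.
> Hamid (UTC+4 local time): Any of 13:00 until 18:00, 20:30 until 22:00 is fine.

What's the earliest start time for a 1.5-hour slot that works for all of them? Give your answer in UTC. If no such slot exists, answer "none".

09:30

Teo in UTC: 08:00-15:00, 15:30-19:00 (subtract 4h to convert from UTC+4).
Vera in UTC: 08:30-14:00, 15:30-18:30 (subtract 2h to convert from UTC+2).
Lila in UTC: 08:00-11:00, 11:30-14:00, 15:30-19:00 (add 1h to convert from UTC-1).
Divya in UTC: 09:30-14:30, 16:30-18:00 (subtract 4h to convert from UTC+4).
Hamid in UTC: 09:00-14:00, 16:30-18:00 (subtract 4h to convert from UTC+4).
Teo ∩ Vera: 08:30-14:00, 15:30-18:30.
Teo ∩ Vera ∩ Lila: 08:30-11:00, 11:30-14:00, 15:30-18:30.
Teo ∩ Vera ∩ Lila ∩ Divya: 09:30-11:00, 11:30-14:00, 16:30-18:00.
Teo ∩ Vera ∩ Lila ∩ Divya ∩ Hamid: 09:30-11:00, 11:30-14:00, 16:30-18:00.
So the common availability across everyone is 09:30-11:00, 11:30-14:00, 16:30-18:00.
The first common window of at least 90 minutes is 09:30-11:00, so the earliest start is 09:30.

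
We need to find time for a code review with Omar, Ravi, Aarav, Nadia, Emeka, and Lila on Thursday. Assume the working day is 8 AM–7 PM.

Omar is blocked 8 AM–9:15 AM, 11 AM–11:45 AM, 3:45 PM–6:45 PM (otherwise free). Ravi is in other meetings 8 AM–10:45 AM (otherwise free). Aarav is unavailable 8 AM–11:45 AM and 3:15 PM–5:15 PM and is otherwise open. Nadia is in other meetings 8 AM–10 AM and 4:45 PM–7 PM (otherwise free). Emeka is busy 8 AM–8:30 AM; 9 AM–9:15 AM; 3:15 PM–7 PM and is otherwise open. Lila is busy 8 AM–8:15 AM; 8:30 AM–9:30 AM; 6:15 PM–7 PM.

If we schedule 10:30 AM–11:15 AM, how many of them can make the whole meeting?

3

Omar free: 09:15-11:00, 11:45-15:45, 18:45-19:00 (invert busy blocks within the working day).
Ravi free: 10:45-19:00 (invert busy blocks within the working day).
Aarav free: 11:45-15:15, 17:15-19:00 (invert busy blocks within the working day).
Nadia free: 10:00-16:45 (invert busy blocks within the working day).
Emeka free: 08:30-09:00, 09:15-15:15 (invert busy blocks within the working day).
Lila free: 08:15-08:30, 09:30-18:15 (invert busy blocks within the working day).
Nadia, Emeka, and Lila can make the full 10:30-11:15 slot — that's 3.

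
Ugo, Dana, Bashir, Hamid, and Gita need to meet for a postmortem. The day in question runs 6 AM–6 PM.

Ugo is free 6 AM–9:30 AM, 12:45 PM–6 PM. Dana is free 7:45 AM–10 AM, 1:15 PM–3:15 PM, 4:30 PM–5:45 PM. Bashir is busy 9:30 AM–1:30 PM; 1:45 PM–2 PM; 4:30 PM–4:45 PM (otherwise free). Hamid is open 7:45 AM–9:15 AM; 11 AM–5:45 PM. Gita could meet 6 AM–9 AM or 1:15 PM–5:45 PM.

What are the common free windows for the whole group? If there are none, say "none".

07:45-09:00, 13:30-13:45, 14:00-15:15, 16:45-17:45

Ugo free: 06:00-09:30, 12:45-18:00.
Dana free: 07:45-10:00, 13:15-15:15, 16:30-17:45.
Bashir free: 06:00-09:30, 13:30-13:45, 14:00-16:30, 16:45-18:00 (invert busy blocks within the working day).
Hamid free: 07:45-09:15, 11:00-17:45.
Gita free: 06:00-09:00, 13:15-17:45.
Ugo ∩ Dana: 07:45-09:30, 13:15-15:15, 16:30-17:45.
Ugo ∩ Dana ∩ Bashir: 07:45-09:30, 13:30-13:45, 14:00-15:15, 16:45-17:45.
Ugo ∩ Dana ∩ Bashir ∩ Hamid: 07:45-09:15, 13:30-13:45, 14:00-15:15, 16:45-17:45.
Ugo ∩ Dana ∩ Bashir ∩ Hamid ∩ Gita: 07:45-09:00, 13:30-13:45, 14:00-15:15, 16:45-17:45.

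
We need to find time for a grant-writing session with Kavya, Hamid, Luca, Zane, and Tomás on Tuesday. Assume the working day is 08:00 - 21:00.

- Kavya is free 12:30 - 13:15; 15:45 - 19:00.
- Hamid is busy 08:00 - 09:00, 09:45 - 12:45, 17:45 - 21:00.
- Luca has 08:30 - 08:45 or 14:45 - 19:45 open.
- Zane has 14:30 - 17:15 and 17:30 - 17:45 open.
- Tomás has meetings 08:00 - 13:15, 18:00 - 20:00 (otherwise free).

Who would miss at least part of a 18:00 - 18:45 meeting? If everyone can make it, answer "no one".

Hamid, Tomás, Zane

Kavya free: 12:30-13:15, 15:45-19:00.
Hamid free: 09:00-09:45, 12:45-17:45 (invert busy blocks within the working day).
Luca free: 08:30-08:45, 14:45-19:45.
Zane free: 14:30-17:15, 17:30-17:45.
Tomás free: 13:15-18:00, 20:00-21:00 (invert busy blocks within the working day).
Kavya: free for 18:00-18:45. Hamid: not fully free for 18:00-18:45. Luca: free for 18:00-18:45. Zane: not fully free for 18:00-18:45. Tomás: not fully free for 18:00-18:45.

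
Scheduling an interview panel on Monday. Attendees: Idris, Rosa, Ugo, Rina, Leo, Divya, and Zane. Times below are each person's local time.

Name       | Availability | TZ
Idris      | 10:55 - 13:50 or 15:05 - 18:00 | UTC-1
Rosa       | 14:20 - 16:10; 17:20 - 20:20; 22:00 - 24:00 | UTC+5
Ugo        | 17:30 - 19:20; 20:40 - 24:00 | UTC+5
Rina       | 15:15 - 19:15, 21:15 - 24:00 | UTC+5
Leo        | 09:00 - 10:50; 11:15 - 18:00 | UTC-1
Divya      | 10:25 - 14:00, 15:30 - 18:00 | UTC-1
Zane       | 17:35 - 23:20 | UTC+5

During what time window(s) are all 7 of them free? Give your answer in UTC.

12:35-14:15, 17:00-18:20

Idris in UTC: 11:55-14:50, 16:05-19:00 (add 1h to convert from UTC-1).
Rosa in UTC: 09:20-11:10, 12:20-15:20, 17:00-19:00 (subtract 5h to convert from UTC+5).
Ugo in UTC: 12:30-14:20, 15:40-19:00 (subtract 5h to convert from UTC+5).
Rina in UTC: 10:15-14:15, 16:15-19:00 (subtract 5h to convert from UTC+5).
Leo in UTC: 10:00-11:50, 12:15-19:00 (add 1h to convert from UTC-1).
Divya in UTC: 11:25-15:00, 16:30-19:00 (add 1h to convert from UTC-1).
Zane in UTC: 12:35-18:20 (subtract 5h to convert from UTC+5).
Idris ∩ Rosa: 12:20-14:50, 17:00-19:00.
Idris ∩ Rosa ∩ Ugo: 12:30-14:20, 17:00-19:00.
Idris ∩ Rosa ∩ Ugo ∩ Rina: 12:30-14:15, 17:00-19:00.
Idris ∩ Rosa ∩ Ugo ∩ Rina ∩ Leo: 12:30-14:15, 17:00-19:00.
Idris ∩ Rosa ∩ Ugo ∩ Rina ∩ Leo ∩ Divya: 12:30-14:15, 17:00-19:00.
Idris ∩ Rosa ∩ Ugo ∩ Rina ∩ Leo ∩ Divya ∩ Zane: 12:35-14:15, 17:00-18:20.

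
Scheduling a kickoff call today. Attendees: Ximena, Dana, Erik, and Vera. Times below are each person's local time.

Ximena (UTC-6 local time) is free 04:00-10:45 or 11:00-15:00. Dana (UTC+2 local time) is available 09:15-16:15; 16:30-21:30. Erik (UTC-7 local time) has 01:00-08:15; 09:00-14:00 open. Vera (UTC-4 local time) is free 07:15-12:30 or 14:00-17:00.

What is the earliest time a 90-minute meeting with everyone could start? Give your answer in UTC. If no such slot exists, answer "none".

11:15

Ximena in UTC: 10:00-16:45, 17:00-21:00 (add 6h to convert from UTC-6).
Dana in UTC: 07:15-14:15, 14:30-19:30 (subtract 2h to convert from UTC+2).
Erik in UTC: 08:00-15:15, 16:00-21:00 (add 7h to convert from UTC-7).
Vera in UTC: 11:15-16:30, 18:00-21:00 (add 4h to convert from UTC-4).
Ximena ∩ Dana: 10:00-14:15, 14:30-16:45, 17:00-19:30.
Ximena ∩ Dana ∩ Erik: 10:00-14:15, 14:30-15:15, 16:00-16:45, 17:00-19:30.
Ximena ∩ Dana ∩ Erik ∩ Vera: 11:15-14:15, 14:30-15:15, 16:00-16:30, 18:00-19:30.
The first common window of at least 90 minutes is 11:15-14:15, so the earliest start is 11:15.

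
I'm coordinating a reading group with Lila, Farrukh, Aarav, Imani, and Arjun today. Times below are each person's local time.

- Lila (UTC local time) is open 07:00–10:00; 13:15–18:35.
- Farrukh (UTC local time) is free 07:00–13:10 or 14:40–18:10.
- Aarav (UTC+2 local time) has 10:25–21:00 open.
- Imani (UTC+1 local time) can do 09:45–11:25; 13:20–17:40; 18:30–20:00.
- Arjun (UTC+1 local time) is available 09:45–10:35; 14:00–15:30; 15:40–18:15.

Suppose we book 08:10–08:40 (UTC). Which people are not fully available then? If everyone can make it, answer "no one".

Aarav, Arjun, Imani

Lila in UTC: 07:00-10:00, 13:15-18:35.
Farrukh in UTC: 07:00-13:10, 14:40-18:10.
Aarav in UTC: 08:25-19:00 (subtract 2h to convert from UTC+2).
Imani in UTC: 08:45-10:25, 12:20-16:40, 17:30-19:00 (subtract 1h to convert from UTC+1).
Arjun in UTC: 08:45-09:35, 13:00-14:30, 14:40-17:15 (subtract 1h to convert from UTC+1).
Lila: free for 08:10-08:40. Farrukh: free for 08:10-08:40. Aarav: not fully free for 08:10-08:40. Imani: not fully free for 08:10-08:40. Arjun: not fully free for 08:10-08:40.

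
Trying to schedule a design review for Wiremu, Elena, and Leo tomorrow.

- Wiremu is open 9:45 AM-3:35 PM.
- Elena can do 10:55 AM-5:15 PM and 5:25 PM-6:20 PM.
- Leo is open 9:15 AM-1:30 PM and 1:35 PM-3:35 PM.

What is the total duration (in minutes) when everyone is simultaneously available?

275

Wiremu ∩ Elena: 10:55-15:35.
Wiremu ∩ Elena ∩ Leo: 10:55-13:30, 13:35-15:35.
Summing the common windows: 155 + 120 = 275 minutes.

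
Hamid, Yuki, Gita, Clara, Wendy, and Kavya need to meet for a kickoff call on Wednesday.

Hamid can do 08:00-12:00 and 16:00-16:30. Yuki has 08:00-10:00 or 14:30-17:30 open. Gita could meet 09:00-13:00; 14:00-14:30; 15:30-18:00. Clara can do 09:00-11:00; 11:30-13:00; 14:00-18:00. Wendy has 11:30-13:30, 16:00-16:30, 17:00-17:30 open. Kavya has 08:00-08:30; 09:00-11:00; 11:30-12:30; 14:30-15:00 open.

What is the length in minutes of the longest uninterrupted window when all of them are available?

0

Hamid ∩ Yuki: 08:00-10:00, 16:00-16:30.
Hamid ∩ Yuki ∩ Gita: 09:00-10:00, 16:00-16:30.
Hamid ∩ Yuki ∩ Gita ∩ Clara: 09:00-10:00, 16:00-16:30.
Hamid ∩ Yuki ∩ Gita ∩ Clara ∩ Wendy: 16:00-16:30.
Hamid ∩ Yuki ∩ Gita ∩ Clara ∩ Wendy ∩ Kavya: ∅.
There is no time when everyone is free.
No common window exists, so the longest block is 0 minutes.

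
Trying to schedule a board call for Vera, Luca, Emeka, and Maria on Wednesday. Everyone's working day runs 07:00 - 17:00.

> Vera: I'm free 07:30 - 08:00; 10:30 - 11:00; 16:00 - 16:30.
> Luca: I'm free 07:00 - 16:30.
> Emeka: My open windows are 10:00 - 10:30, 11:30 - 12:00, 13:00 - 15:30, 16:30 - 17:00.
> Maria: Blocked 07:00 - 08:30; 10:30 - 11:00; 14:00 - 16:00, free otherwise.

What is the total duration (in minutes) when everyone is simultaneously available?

0

Vera free: 07:30-08:00, 10:30-11:00, 16:00-16:30.
Luca free: 07:00-16:30.
Emeka free: 10:00-10:30, 11:30-12:00, 13:00-15:30, 16:30-17:00.
Maria free: 08:30-10:30, 11:00-14:00, 16:00-17:00 (invert busy blocks within the working day).
Vera ∩ Luca: 07:30-08:00, 10:30-11:00, 16:00-16:30.
Vera ∩ Luca ∩ Emeka: ∅.
Vera ∩ Luca ∩ Emeka ∩ Maria: ∅.
There is no time when everyone is free.
There is no common window, so the total is 0 minutes.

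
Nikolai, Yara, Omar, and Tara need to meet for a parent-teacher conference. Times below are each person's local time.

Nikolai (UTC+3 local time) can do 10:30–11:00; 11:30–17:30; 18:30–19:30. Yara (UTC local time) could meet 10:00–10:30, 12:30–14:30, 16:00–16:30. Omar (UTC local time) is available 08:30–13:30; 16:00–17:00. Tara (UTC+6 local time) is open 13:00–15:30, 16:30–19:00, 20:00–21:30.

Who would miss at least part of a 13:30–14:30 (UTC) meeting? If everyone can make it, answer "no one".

Nikolai in UTC: 07:30-08:00, 08:30-14:30, 15:30-16:30 (subtract 3h to convert from UTC+3).
Yara in UTC: 10:00-10:30, 12:30-14:30, 16:00-16:30.
Omar in UTC: 08:30-13:30, 16:00-17:00.
Tara in UTC: 07:00-09:30, 10:30-13:00, 14:00-15:30 (subtract 6h to convert from UTC+6).
Nikolai: free for 13:30-14:30. Yara: free for 13:30-14:30. Omar: not fully free for 13:30-14:30. Tara: not fully free for 13:30-14:30.

Omar, Tara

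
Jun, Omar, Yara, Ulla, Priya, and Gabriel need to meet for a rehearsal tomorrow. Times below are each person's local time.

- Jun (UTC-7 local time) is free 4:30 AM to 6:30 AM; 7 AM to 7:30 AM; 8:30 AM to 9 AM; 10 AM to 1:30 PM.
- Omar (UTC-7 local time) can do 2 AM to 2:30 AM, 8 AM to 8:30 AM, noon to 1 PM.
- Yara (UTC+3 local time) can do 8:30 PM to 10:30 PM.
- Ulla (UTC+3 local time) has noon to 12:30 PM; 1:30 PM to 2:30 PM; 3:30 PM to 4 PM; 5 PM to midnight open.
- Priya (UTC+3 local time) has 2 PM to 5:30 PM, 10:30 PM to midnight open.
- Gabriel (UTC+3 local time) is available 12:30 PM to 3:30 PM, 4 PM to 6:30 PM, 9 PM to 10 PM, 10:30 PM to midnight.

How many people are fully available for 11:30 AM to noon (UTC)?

3

Jun in UTC: 11:30-13:30, 14:00-14:30, 15:30-16:00, 17:00-20:30 (add 7h to convert from UTC-7).
Omar in UTC: 09:00-09:30, 15:00-15:30, 19:00-20:00 (add 7h to convert from UTC-7).
Yara in UTC: 17:30-19:30 (subtract 3h to convert from UTC+3).
Ulla in UTC: 09:00-09:30, 10:30-11:30, 12:30-13:00, 14:00-21:00 (subtract 3h to convert from UTC+3).
Priya in UTC: 11:00-14:30, 19:30-21:00 (subtract 3h to convert from UTC+3).
Gabriel in UTC: 09:30-12:30, 13:00-15:30, 18:00-19:00, 19:30-21:00 (subtract 3h to convert from UTC+3).
Jun, Priya, and Gabriel can make the full 11:30-12:00 slot — that's 3.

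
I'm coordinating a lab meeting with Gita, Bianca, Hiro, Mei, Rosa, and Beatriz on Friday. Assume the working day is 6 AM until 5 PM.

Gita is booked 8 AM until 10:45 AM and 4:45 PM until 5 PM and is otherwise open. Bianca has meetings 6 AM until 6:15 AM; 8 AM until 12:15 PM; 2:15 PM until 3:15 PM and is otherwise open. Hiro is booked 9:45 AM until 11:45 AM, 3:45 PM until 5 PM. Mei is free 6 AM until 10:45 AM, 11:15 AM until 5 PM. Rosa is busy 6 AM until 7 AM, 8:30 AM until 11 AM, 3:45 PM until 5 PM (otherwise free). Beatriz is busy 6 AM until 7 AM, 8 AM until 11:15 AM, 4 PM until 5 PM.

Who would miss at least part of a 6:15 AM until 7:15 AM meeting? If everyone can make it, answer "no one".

Gita free: 06:00-08:00, 10:45-16:45 (invert busy blocks within the working day).
Bianca free: 06:15-08:00, 12:15-14:15, 15:15-17:00 (invert busy blocks within the working day).
Hiro free: 06:00-09:45, 11:45-15:45 (invert busy blocks within the working day).
Mei free: 06:00-10:45, 11:15-17:00.
Rosa free: 07:00-08:30, 11:00-15:45 (invert busy blocks within the working day).
Beatriz free: 07:00-08:00, 11:15-16:00 (invert busy blocks within the working day).
Gita: free for 06:15-07:15. Bianca: free for 06:15-07:15. Hiro: free for 06:15-07:15. Mei: free for 06:15-07:15. Rosa: not fully free for 06:15-07:15. Beatriz: not fully free for 06:15-07:15.

Beatriz, Rosa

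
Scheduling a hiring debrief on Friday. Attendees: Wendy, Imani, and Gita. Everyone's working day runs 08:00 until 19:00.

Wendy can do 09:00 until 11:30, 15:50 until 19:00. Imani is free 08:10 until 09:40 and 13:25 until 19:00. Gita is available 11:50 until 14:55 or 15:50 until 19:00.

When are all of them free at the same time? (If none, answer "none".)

15:50-19:00

Wendy ∩ Imani: 09:00-09:40, 15:50-19:00.
Wendy ∩ Imani ∩ Gita: 15:50-19:00.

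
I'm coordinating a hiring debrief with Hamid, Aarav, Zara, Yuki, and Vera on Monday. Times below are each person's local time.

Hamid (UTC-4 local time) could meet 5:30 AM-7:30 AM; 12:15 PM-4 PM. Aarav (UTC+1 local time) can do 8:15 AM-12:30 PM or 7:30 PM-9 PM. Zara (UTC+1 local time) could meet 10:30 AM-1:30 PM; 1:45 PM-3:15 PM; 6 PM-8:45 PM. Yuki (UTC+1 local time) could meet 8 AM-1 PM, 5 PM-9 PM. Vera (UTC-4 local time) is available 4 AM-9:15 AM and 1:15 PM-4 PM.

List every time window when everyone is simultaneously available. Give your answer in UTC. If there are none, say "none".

Hamid in UTC: 09:30-11:30, 16:15-20:00 (add 4h to convert from UTC-4).
Aarav in UTC: 07:15-11:30, 18:30-20:00 (subtract 1h to convert from UTC+1).
Zara in UTC: 09:30-12:30, 12:45-14:15, 17:00-19:45 (subtract 1h to convert from UTC+1).
Yuki in UTC: 07:00-12:00, 16:00-20:00 (subtract 1h to convert from UTC+1).
Vera in UTC: 08:00-13:15, 17:15-20:00 (add 4h to convert from UTC-4).
Hamid ∩ Aarav: 09:30-11:30, 18:30-20:00.
Hamid ∩ Aarav ∩ Zara: 09:30-11:30, 18:30-19:45.
Hamid ∩ Aarav ∩ Zara ∩ Yuki: 09:30-11:30, 18:30-19:45.
Hamid ∩ Aarav ∩ Zara ∩ Yuki ∩ Vera: 09:30-11:30, 18:30-19:45.
So the common availability across everyone is 09:30-11:30, 18:30-19:45.

09:30-11:30, 18:30-19:45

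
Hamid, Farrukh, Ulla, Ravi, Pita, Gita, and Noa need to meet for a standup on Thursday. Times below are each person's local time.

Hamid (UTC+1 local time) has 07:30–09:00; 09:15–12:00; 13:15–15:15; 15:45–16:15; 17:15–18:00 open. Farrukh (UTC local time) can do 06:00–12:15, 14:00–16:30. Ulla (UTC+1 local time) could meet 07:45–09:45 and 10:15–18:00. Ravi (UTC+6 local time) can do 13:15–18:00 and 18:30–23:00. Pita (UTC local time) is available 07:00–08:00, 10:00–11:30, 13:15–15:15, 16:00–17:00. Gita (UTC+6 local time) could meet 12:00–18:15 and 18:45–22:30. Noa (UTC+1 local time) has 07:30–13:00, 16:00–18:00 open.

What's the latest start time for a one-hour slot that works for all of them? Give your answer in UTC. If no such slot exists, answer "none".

Hamid in UTC: 06:30-08:00, 08:15-11:00, 12:15-14:15, 14:45-15:15, 16:15-17:00 (subtract 1h to convert from UTC+1).
Farrukh in UTC: 06:00-12:15, 14:00-16:30.
Ulla in UTC: 06:45-08:45, 09:15-17:00 (subtract 1h to convert from UTC+1).
Ravi in UTC: 07:15-12:00, 12:30-17:00 (subtract 6h to convert from UTC+6).
Pita in UTC: 07:00-08:00, 10:00-11:30, 13:15-15:15, 16:00-17:00.
Gita in UTC: 06:00-12:15, 12:45-16:30 (subtract 6h to convert from UTC+6).
Noa in UTC: 06:30-12:00, 15:00-17:00 (subtract 1h to convert from UTC+1).
Hamid ∩ Farrukh: 06:30-08:00, 08:15-11:00, 14:00-14:15, 14:45-15:15, 16:15-16:30.
Hamid ∩ Farrukh ∩ Ulla: 06:45-08:00, 08:15-08:45, 09:15-11:00, 14:00-14:15, 14:45-15:15, 16:15-16:30.
Hamid ∩ Farrukh ∩ Ulla ∩ Ravi: 07:15-08:00, 08:15-08:45, 09:15-11:00, 14:00-14:15, 14:45-15:15, 16:15-16:30.
Hamid ∩ Farrukh ∩ Ulla ∩ Ravi ∩ Pita: 07:15-08:00, 10:00-11:00, 14:00-14:15, 14:45-15:15, 16:15-16:30.
Hamid ∩ Farrukh ∩ Ulla ∩ Ravi ∩ Pita ∩ Gita: 07:15-08:00, 10:00-11:00, 14:00-14:15, 14:45-15:15, 16:15-16:30.
Hamid ∩ Farrukh ∩ Ulla ∩ Ravi ∩ Pita ∩ Gita ∩ Noa: 07:15-08:00, 10:00-11:00, 15:00-15:15, 16:15-16:30.
The last common window of at least 60 minutes is 10:00-11:00; a 60-minute meeting can start as late as 10:00 and still end by 11:00.

10:00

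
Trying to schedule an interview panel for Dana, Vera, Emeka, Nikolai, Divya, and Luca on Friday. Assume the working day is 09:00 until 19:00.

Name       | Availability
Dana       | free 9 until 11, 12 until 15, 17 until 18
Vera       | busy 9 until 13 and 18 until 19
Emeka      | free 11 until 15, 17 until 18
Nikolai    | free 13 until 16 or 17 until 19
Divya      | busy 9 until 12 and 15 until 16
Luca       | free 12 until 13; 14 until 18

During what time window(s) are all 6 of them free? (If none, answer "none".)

14:00-15:00, 17:00-18:00

Dana free: 09:00-11:00, 12:00-15:00, 17:00-18:00.
Vera free: 13:00-18:00 (invert busy blocks within the working day).
Emeka free: 11:00-15:00, 17:00-18:00.
Nikolai free: 13:00-16:00, 17:00-19:00.
Divya free: 12:00-15:00, 16:00-19:00 (invert busy blocks within the working day).
Luca free: 12:00-13:00, 14:00-18:00.
Dana ∩ Vera: 13:00-15:00, 17:00-18:00.
Dana ∩ Vera ∩ Emeka: 13:00-15:00, 17:00-18:00.
Dana ∩ Vera ∩ Emeka ∩ Nikolai: 13:00-15:00, 17:00-18:00.
Dana ∩ Vera ∩ Emeka ∩ Nikolai ∩ Divya: 13:00-15:00, 17:00-18:00.
Dana ∩ Vera ∩ Emeka ∩ Nikolai ∩ Divya ∩ Luca: 14:00-15:00, 17:00-18:00.
So the common availability across everyone is 14:00-15:00, 17:00-18:00.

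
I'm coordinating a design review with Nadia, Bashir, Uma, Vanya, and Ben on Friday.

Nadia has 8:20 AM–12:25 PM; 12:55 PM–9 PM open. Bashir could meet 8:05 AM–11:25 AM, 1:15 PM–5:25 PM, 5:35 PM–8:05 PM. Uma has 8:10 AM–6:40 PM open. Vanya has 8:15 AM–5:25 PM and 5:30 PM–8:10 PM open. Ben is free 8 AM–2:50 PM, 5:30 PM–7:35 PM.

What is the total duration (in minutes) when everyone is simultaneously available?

Nadia ∩ Bashir: 08:20-11:25, 13:15-17:25, 17:35-20:05.
Nadia ∩ Bashir ∩ Uma: 08:20-11:25, 13:15-17:25, 17:35-18:40.
Nadia ∩ Bashir ∩ Uma ∩ Vanya: 08:20-11:25, 13:15-17:25, 17:35-18:40.
Nadia ∩ Bashir ∩ Uma ∩ Vanya ∩ Ben: 08:20-11:25, 13:15-14:50, 17:35-18:40.
So the common availability across everyone is 08:20-11:25, 13:15-14:50, 17:35-18:40.
Summing the common windows: 185 + 95 + 65 = 345 minutes.

345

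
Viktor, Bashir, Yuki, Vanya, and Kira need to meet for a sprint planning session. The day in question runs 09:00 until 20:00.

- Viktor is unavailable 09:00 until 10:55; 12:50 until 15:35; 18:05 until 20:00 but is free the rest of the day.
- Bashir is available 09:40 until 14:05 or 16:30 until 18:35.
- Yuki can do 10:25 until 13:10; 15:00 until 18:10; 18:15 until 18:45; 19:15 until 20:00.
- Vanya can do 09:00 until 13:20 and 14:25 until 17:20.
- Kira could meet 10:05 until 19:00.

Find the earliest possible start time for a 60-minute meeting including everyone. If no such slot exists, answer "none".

Viktor free: 10:55-12:50, 15:35-18:05 (invert busy blocks within the working day).
Bashir free: 09:40-14:05, 16:30-18:35.
Yuki free: 10:25-13:10, 15:00-18:10, 18:15-18:45, 19:15-20:00.
Vanya free: 09:00-13:20, 14:25-17:20.
Kira free: 10:05-19:00.
Viktor ∩ Bashir: 10:55-12:50, 16:30-18:05.
Viktor ∩ Bashir ∩ Yuki: 10:55-12:50, 16:30-18:05.
Viktor ∩ Bashir ∩ Yuki ∩ Vanya: 10:55-12:50, 16:30-17:20.
Viktor ∩ Bashir ∩ Yuki ∩ Vanya ∩ Kira: 10:55-12:50, 16:30-17:20.
The first common window of at least 60 minutes is 10:55-12:50, so the earliest start is 10:55.

10:55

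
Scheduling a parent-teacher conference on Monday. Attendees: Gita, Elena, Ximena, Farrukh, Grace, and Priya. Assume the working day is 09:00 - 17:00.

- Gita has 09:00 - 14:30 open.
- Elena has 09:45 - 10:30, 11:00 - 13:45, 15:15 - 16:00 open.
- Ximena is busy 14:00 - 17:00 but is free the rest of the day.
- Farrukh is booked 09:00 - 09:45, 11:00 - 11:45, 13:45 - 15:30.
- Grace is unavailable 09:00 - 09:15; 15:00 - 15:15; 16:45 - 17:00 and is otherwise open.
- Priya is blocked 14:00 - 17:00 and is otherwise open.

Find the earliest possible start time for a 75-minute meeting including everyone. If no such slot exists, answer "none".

11:45

Gita free: 09:00-14:30.
Elena free: 09:45-10:30, 11:00-13:45, 15:15-16:00.
Ximena free: 09:00-14:00 (invert busy blocks within the working day).
Farrukh free: 09:45-11:00, 11:45-13:45, 15:30-17:00 (invert busy blocks within the working day).
Grace free: 09:15-15:00, 15:15-16:45 (invert busy blocks within the working day).
Priya free: 09:00-14:00 (invert busy blocks within the working day).
Gita ∩ Elena: 09:45-10:30, 11:00-13:45.
Gita ∩ Elena ∩ Ximena: 09:45-10:30, 11:00-13:45.
Gita ∩ Elena ∩ Ximena ∩ Farrukh: 09:45-10:30, 11:45-13:45.
Gita ∩ Elena ∩ Ximena ∩ Farrukh ∩ Grace: 09:45-10:30, 11:45-13:45.
Gita ∩ Elena ∩ Ximena ∩ Farrukh ∩ Grace ∩ Priya: 09:45-10:30, 11:45-13:45.
The first common window of at least 75 minutes is 11:45-13:45, so the earliest start is 11:45.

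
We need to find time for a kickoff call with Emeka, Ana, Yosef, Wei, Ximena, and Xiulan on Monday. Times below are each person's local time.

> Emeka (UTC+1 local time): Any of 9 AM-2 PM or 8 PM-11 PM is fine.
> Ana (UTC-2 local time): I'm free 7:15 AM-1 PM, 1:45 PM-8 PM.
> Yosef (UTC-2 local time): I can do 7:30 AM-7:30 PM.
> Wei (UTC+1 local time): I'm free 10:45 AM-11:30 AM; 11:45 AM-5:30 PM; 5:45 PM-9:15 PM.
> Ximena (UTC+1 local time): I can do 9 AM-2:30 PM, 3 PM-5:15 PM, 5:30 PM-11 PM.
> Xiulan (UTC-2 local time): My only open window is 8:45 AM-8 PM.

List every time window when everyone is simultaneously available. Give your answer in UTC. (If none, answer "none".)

Emeka in UTC: 08:00-13:00, 19:00-22:00 (subtract 1h to convert from UTC+1).
Ana in UTC: 09:15-15:00, 15:45-22:00 (add 2h to convert from UTC-2).
Yosef in UTC: 09:30-21:30 (add 2h to convert from UTC-2).
Wei in UTC: 09:45-10:30, 10:45-16:30, 16:45-20:15 (subtract 1h to convert from UTC+1).
Ximena in UTC: 08:00-13:30, 14:00-16:15, 16:30-22:00 (subtract 1h to convert from UTC+1).
Xiulan in UTC: 10:45-22:00 (add 2h to convert from UTC-2).
Emeka ∩ Ana: 09:15-13:00, 19:00-22:00.
Emeka ∩ Ana ∩ Yosef: 09:30-13:00, 19:00-21:30.
Emeka ∩ Ana ∩ Yosef ∩ Wei: 09:45-10:30, 10:45-13:00, 19:00-20:15.
Emeka ∩ Ana ∩ Yosef ∩ Wei ∩ Ximena: 09:45-10:30, 10:45-13:00, 19:00-20:15.
Emeka ∩ Ana ∩ Yosef ∩ Wei ∩ Ximena ∩ Xiulan: 10:45-13:00, 19:00-20:15.
So the common availability across everyone is 10:45-13:00, 19:00-20:15.

10:45-13:00, 19:00-20:15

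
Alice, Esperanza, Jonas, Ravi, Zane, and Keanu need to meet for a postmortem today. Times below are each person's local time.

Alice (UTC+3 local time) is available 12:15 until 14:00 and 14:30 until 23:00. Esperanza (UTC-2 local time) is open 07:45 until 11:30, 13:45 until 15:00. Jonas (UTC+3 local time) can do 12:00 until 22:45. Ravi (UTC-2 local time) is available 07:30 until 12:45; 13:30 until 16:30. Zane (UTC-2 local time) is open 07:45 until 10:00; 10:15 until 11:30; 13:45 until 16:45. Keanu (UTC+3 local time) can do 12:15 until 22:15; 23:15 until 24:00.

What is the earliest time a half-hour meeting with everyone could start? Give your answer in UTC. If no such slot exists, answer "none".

09:45

Alice in UTC: 09:15-11:00, 11:30-20:00 (subtract 3h to convert from UTC+3).
Esperanza in UTC: 09:45-13:30, 15:45-17:00 (add 2h to convert from UTC-2).
Jonas in UTC: 09:00-19:45 (subtract 3h to convert from UTC+3).
Ravi in UTC: 09:30-14:45, 15:30-18:30 (add 2h to convert from UTC-2).
Zane in UTC: 09:45-12:00, 12:15-13:30, 15:45-18:45 (add 2h to convert from UTC-2).
Keanu in UTC: 09:15-19:15, 20:15-21:00 (subtract 3h to convert from UTC+3).
Alice ∩ Esperanza: 09:45-11:00, 11:30-13:30, 15:45-17:00.
Alice ∩ Esperanza ∩ Jonas: 09:45-11:00, 11:30-13:30, 15:45-17:00.
Alice ∩ Esperanza ∩ Jonas ∩ Ravi: 09:45-11:00, 11:30-13:30, 15:45-17:00.
Alice ∩ Esperanza ∩ Jonas ∩ Ravi ∩ Zane: 09:45-11:00, 11:30-12:00, 12:15-13:30, 15:45-17:00.
Alice ∩ Esperanza ∩ Jonas ∩ Ravi ∩ Zane ∩ Keanu: 09:45-11:00, 11:30-12:00, 12:15-13:30, 15:45-17:00.
Those are the intersection windows.
The first common window of at least 30 minutes is 09:45-11:00, so the earliest start is 09:45.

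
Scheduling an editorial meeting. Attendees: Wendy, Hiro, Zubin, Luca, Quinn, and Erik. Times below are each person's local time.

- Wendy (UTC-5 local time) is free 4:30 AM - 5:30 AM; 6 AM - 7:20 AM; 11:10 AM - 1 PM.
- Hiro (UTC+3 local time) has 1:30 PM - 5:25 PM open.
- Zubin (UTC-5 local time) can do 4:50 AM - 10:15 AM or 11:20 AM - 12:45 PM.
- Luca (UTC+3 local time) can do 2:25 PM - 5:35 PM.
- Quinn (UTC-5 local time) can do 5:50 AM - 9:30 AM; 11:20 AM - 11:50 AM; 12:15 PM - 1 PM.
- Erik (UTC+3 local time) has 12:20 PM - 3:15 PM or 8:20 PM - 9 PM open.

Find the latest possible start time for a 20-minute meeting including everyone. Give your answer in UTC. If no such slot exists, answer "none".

11:55

Wendy in UTC: 09:30-10:30, 11:00-12:20, 16:10-18:00 (add 5h to convert from UTC-5).
Hiro in UTC: 10:30-14:25 (subtract 3h to convert from UTC+3).
Zubin in UTC: 09:50-15:15, 16:20-17:45 (add 5h to convert from UTC-5).
Luca in UTC: 11:25-14:35 (subtract 3h to convert from UTC+3).
Quinn in UTC: 10:50-14:30, 16:20-16:50, 17:15-18:00 (add 5h to convert from UTC-5).
Erik in UTC: 09:20-12:15, 17:20-18:00 (subtract 3h to convert from UTC+3).
Wendy ∩ Hiro: 11:00-12:20.
Wendy ∩ Hiro ∩ Zubin: 11:00-12:20.
Wendy ∩ Hiro ∩ Zubin ∩ Luca: 11:25-12:20.
Wendy ∩ Hiro ∩ Zubin ∩ Luca ∩ Quinn: 11:25-12:20.
Wendy ∩ Hiro ∩ Zubin ∩ Luca ∩ Quinn ∩ Erik: 11:25-12:15.
The last common window of at least 20 minutes is 11:25-12:15; a 20-minute meeting can start as late as 11:55 and still end by 12:15.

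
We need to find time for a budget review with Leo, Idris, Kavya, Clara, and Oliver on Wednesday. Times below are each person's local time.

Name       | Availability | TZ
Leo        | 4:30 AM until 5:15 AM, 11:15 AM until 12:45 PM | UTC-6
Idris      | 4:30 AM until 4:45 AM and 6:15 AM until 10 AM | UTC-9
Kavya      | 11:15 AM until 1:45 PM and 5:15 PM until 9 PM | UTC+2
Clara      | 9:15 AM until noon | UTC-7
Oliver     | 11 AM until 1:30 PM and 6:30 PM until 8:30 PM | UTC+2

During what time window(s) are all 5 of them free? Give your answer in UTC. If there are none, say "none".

Leo in UTC: 10:30-11:15, 17:15-18:45 (add 6h to convert from UTC-6).
Idris in UTC: 13:30-13:45, 15:15-19:00 (add 9h to convert from UTC-9).
Kavya in UTC: 09:15-11:45, 15:15-19:00 (subtract 2h to convert from UTC+2).
Clara in UTC: 16:15-19:00 (add 7h to convert from UTC-7).
Oliver in UTC: 09:00-11:30, 16:30-18:30 (subtract 2h to convert from UTC+2).
Leo ∩ Idris: 17:15-18:45.
Leo ∩ Idris ∩ Kavya: 17:15-18:45.
Leo ∩ Idris ∩ Kavya ∩ Clara: 17:15-18:45.
Leo ∩ Idris ∩ Kavya ∩ Clara ∩ Oliver: 17:15-18:30.
Those are the intersection windows.

17:15-18:30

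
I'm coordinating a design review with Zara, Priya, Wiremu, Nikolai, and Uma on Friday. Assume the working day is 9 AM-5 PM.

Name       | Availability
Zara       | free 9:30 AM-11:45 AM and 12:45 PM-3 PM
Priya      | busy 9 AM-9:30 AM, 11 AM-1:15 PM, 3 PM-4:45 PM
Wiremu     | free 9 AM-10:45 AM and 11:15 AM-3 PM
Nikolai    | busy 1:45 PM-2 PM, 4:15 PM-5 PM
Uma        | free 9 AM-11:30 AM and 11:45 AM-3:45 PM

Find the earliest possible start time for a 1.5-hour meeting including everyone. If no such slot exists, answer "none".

none

Zara free: 09:30-11:45, 12:45-15:00.
Priya free: 09:30-11:00, 13:15-15:00, 16:45-17:00 (invert busy blocks within the working day).
Wiremu free: 09:00-10:45, 11:15-15:00.
Nikolai free: 09:00-13:45, 14:00-16:15 (invert busy blocks within the working day).
Uma free: 09:00-11:30, 11:45-15:45.
Zara ∩ Priya: 09:30-11:00, 13:15-15:00.
Zara ∩ Priya ∩ Wiremu: 09:30-10:45, 13:15-15:00.
Zara ∩ Priya ∩ Wiremu ∩ Nikolai: 09:30-10:45, 13:15-13:45, 14:00-15:00.
Zara ∩ Priya ∩ Wiremu ∩ Nikolai ∩ Uma: 09:30-10:45, 13:15-13:45, 14:00-15:00.
No common window is at least 90 minutes long.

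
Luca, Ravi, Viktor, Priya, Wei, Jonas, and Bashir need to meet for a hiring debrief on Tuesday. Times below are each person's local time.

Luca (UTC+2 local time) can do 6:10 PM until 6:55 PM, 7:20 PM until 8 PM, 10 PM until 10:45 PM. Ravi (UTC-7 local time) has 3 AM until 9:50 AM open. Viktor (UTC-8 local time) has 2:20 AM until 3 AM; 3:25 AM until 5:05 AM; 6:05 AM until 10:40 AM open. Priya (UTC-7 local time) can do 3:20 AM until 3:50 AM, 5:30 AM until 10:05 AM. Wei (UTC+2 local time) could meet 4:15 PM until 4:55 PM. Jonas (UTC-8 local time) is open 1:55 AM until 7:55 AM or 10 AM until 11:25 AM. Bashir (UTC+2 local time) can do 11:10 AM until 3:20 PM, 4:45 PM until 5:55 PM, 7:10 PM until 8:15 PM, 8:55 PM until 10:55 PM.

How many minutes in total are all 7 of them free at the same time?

0

Luca in UTC: 16:10-16:55, 17:20-18:00, 20:00-20:45 (subtract 2h to convert from UTC+2).
Ravi in UTC: 10:00-16:50 (add 7h to convert from UTC-7).
Viktor in UTC: 10:20-11:00, 11:25-13:05, 14:05-18:40 (add 8h to convert from UTC-8).
Priya in UTC: 10:20-10:50, 12:30-17:05 (add 7h to convert from UTC-7).
Wei in UTC: 14:15-14:55 (subtract 2h to convert from UTC+2).
Jonas in UTC: 09:55-15:55, 18:00-19:25 (add 8h to convert from UTC-8).
Bashir in UTC: 09:10-13:20, 14:45-15:55, 17:10-18:15, 18:55-20:55 (subtract 2h to convert from UTC+2).
Luca ∩ Ravi: 16:10-16:50.
Luca ∩ Ravi ∩ Viktor: 16:10-16:50.
Luca ∩ Ravi ∩ Viktor ∩ Priya: 16:10-16:50.
Luca ∩ Ravi ∩ Viktor ∩ Priya ∩ Wei: ∅.
Luca ∩ Ravi ∩ Viktor ∩ Priya ∩ Wei ∩ Jonas: ∅.
Luca ∩ Ravi ∩ Viktor ∩ Priya ∩ Wei ∩ Jonas ∩ Bashir: ∅.
There is no time when everyone is free.
There is no common window, so the total is 0 minutes.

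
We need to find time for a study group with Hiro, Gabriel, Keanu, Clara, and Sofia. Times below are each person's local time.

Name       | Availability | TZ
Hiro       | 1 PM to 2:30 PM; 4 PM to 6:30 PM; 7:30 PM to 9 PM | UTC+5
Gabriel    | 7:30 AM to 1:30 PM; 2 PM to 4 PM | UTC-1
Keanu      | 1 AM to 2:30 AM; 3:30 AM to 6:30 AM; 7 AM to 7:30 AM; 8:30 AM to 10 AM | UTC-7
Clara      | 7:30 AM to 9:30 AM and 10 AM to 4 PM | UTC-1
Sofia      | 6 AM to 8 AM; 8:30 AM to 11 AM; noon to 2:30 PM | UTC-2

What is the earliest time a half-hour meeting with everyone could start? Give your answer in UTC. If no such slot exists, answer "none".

08:30

Hiro in UTC: 08:00-09:30, 11:00-13:30, 14:30-16:00 (subtract 5h to convert from UTC+5).
Gabriel in UTC: 08:30-14:30, 15:00-17:00 (add 1h to convert from UTC-1).
Keanu in UTC: 08:00-09:30, 10:30-13:30, 14:00-14:30, 15:30-17:00 (add 7h to convert from UTC-7).
Clara in UTC: 08:30-10:30, 11:00-17:00 (add 1h to convert from UTC-1).
Sofia in UTC: 08:00-10:00, 10:30-13:00, 14:00-16:30 (add 2h to convert from UTC-2).
Hiro ∩ Gabriel: 08:30-09:30, 11:00-13:30, 15:00-16:00.
Hiro ∩ Gabriel ∩ Keanu: 08:30-09:30, 11:00-13:30, 15:30-16:00.
Hiro ∩ Gabriel ∩ Keanu ∩ Clara: 08:30-09:30, 11:00-13:30, 15:30-16:00.
Hiro ∩ Gabriel ∩ Keanu ∩ Clara ∩ Sofia: 08:30-09:30, 11:00-13:00, 15:30-16:00.
So the common availability across everyone is 08:30-09:30, 11:00-13:00, 15:30-16:00.
The first common window of at least 30 minutes is 08:30-09:30, so the earliest start is 08:30.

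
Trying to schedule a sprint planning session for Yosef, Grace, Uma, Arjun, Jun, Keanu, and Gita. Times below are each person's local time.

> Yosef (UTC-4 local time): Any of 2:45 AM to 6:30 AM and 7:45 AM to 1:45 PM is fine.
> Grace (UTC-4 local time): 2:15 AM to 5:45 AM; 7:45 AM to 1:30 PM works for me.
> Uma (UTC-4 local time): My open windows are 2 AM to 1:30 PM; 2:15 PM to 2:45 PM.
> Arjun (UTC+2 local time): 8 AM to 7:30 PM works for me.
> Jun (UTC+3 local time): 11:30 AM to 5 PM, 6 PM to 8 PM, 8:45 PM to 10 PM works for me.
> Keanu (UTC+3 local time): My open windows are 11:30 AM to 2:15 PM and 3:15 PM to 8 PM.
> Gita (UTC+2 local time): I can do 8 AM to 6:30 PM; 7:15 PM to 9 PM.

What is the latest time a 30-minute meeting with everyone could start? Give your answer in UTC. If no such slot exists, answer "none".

Yosef in UTC: 06:45-10:30, 11:45-17:45 (add 4h to convert from UTC-4).
Grace in UTC: 06:15-09:45, 11:45-17:30 (add 4h to convert from UTC-4).
Uma in UTC: 06:00-17:30, 18:15-18:45 (add 4h to convert from UTC-4).
Arjun in UTC: 06:00-17:30 (subtract 2h to convert from UTC+2).
Jun in UTC: 08:30-14:00, 15:00-17:00, 17:45-19:00 (subtract 3h to convert from UTC+3).
Keanu in UTC: 08:30-11:15, 12:15-17:00 (subtract 3h to convert from UTC+3).
Gita in UTC: 06:00-16:30, 17:15-19:00 (subtract 2h to convert from UTC+2).
Yosef ∩ Grace: 06:45-09:45, 11:45-17:30.
Yosef ∩ Grace ∩ Uma: 06:45-09:45, 11:45-17:30.
Yosef ∩ Grace ∩ Uma ∩ Arjun: 06:45-09:45, 11:45-17:30.
Yosef ∩ Grace ∩ Uma ∩ Arjun ∩ Jun: 08:30-09:45, 11:45-14:00, 15:00-17:00.
Yosef ∩ Grace ∩ Uma ∩ Arjun ∩ Jun ∩ Keanu: 08:30-09:45, 12:15-14:00, 15:00-17:00.
Yosef ∩ Grace ∩ Uma ∩ Arjun ∩ Jun ∩ Keanu ∩ Gita: 08:30-09:45, 12:15-14:00, 15:00-16:30.
The last common window of at least 30 minutes is 15:00-16:30; a 30-minute meeting can start as late as 16:00 and still end by 16:30.

16:00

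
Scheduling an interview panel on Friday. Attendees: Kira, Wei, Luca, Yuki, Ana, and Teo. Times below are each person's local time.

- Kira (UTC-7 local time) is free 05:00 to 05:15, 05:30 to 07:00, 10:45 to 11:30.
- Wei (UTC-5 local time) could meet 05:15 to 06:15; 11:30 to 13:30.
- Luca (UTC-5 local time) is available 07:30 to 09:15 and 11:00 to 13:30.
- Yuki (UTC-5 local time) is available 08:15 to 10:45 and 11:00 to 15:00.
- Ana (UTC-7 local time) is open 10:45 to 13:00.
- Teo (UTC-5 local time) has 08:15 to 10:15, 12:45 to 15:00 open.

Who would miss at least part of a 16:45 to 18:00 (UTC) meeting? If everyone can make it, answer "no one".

Ana, Kira, Teo

Kira in UTC: 12:00-12:15, 12:30-14:00, 17:45-18:30 (add 7h to convert from UTC-7).
Wei in UTC: 10:15-11:15, 16:30-18:30 (add 5h to convert from UTC-5).
Luca in UTC: 12:30-14:15, 16:00-18:30 (add 5h to convert from UTC-5).
Yuki in UTC: 13:15-15:45, 16:00-20:00 (add 5h to convert from UTC-5).
Ana in UTC: 17:45-20:00 (add 7h to convert from UTC-7).
Teo in UTC: 13:15-15:15, 17:45-20:00 (add 5h to convert from UTC-5).
Kira: not fully free for 16:45-18:00. Wei: free for 16:45-18:00. Luca: free for 16:45-18:00. Yuki: free for 16:45-18:00. Ana: not fully free for 16:45-18:00. Teo: not fully free for 16:45-18:00.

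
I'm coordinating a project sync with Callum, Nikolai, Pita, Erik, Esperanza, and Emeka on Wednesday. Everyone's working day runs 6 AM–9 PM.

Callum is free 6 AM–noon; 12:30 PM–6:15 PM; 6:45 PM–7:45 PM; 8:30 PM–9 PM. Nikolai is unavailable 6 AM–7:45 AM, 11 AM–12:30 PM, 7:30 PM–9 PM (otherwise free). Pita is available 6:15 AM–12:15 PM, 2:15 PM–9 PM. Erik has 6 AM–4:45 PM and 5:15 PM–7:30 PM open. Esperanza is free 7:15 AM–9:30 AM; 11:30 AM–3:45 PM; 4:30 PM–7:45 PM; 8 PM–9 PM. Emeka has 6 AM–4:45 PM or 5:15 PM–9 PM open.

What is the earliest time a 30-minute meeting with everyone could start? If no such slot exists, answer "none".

07:45

Callum free: 06:00-12:00, 12:30-18:15, 18:45-19:45, 20:30-21:00.
Nikolai free: 07:45-11:00, 12:30-19:30 (invert busy blocks within the working day).
Pita free: 06:15-12:15, 14:15-21:00.
Erik free: 06:00-16:45, 17:15-19:30.
Esperanza free: 07:15-09:30, 11:30-15:45, 16:30-19:45, 20:00-21:00.
Emeka free: 06:00-16:45, 17:15-21:00.
Callum ∩ Nikolai: 07:45-11:00, 12:30-18:15, 18:45-19:30.
Callum ∩ Nikolai ∩ Pita: 07:45-11:00, 14:15-18:15, 18:45-19:30.
Callum ∩ Nikolai ∩ Pita ∩ Erik: 07:45-11:00, 14:15-16:45, 17:15-18:15, 18:45-19:30.
Callum ∩ Nikolai ∩ Pita ∩ Erik ∩ Esperanza: 07:45-09:30, 14:15-15:45, 16:30-16:45, 17:15-18:15, 18:45-19:30.
Callum ∩ Nikolai ∩ Pita ∩ Erik ∩ Esperanza ∩ Emeka: 07:45-09:30, 14:15-15:45, 16:30-16:45, 17:15-18:15, 18:45-19:30.
The first common window of at least 30 minutes is 07:45-09:30, so the earliest start is 07:45.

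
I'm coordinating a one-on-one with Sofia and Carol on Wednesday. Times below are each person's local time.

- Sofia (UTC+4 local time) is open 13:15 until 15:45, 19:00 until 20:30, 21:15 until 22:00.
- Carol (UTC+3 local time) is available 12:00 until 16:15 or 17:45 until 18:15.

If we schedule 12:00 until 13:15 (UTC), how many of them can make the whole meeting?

1

Sofia in UTC: 09:15-11:45, 15:00-16:30, 17:15-18:00 (subtract 4h to convert from UTC+4).
Carol in UTC: 09:00-13:15, 14:45-15:15 (subtract 3h to convert from UTC+3).
Carol can make the full 12:00-13:15 slot — that's 1.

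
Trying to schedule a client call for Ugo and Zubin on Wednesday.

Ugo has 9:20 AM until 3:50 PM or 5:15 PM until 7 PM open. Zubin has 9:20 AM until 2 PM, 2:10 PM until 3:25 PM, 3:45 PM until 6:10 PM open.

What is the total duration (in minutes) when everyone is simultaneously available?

415

Ugo ∩ Zubin: 09:20-14:00, 14:10-15:25, 15:45-15:50, 17:15-18:10.
Summing the common windows: 280 + 75 + 5 + 55 = 415 minutes.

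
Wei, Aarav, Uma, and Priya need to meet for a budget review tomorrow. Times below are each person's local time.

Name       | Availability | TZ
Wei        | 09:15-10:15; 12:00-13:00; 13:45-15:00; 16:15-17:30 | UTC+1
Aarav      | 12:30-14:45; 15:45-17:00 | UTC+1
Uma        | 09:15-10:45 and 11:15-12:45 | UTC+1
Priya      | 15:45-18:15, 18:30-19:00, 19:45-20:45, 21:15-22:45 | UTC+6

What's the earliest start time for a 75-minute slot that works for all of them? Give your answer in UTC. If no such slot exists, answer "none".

Wei in UTC: 08:15-09:15, 11:00-12:00, 12:45-14:00, 15:15-16:30 (subtract 1h to convert from UTC+1).
Aarav in UTC: 11:30-13:45, 14:45-16:00 (subtract 1h to convert from UTC+1).
Uma in UTC: 08:15-09:45, 10:15-11:45 (subtract 1h to convert from UTC+1).
Priya in UTC: 09:45-12:15, 12:30-13:00, 13:45-14:45, 15:15-16:45 (subtract 6h to convert from UTC+6).
Wei ∩ Aarav: 11:30-12:00, 12:45-13:45, 15:15-16:00.
Wei ∩ Aarav ∩ Uma: 11:30-11:45.
Wei ∩ Aarav ∩ Uma ∩ Priya: 11:30-11:45.
No common window is at least 75 minutes long.

none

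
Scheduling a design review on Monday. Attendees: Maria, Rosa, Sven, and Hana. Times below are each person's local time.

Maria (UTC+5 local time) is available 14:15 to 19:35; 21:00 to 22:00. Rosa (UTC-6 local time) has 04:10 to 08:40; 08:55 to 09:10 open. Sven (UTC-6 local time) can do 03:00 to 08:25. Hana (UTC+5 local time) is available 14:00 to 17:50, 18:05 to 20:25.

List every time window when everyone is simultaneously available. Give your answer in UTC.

10:10-12:50, 13:05-14:25

Maria in UTC: 09:15-14:35, 16:00-17:00 (subtract 5h to convert from UTC+5).
Rosa in UTC: 10:10-14:40, 14:55-15:10 (add 6h to convert from UTC-6).
Sven in UTC: 09:00-14:25 (add 6h to convert from UTC-6).
Hana in UTC: 09:00-12:50, 13:05-15:25 (subtract 5h to convert from UTC+5).
Maria ∩ Rosa: 10:10-14:35.
Maria ∩ Rosa ∩ Sven: 10:10-14:25.
Maria ∩ Rosa ∩ Sven ∩ Hana: 10:10-12:50, 13:05-14:25.
Those are the intersection windows.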